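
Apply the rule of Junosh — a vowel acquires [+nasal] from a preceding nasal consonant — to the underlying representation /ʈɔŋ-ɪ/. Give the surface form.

[ʈɔŋɪ̃]

/ɪ/ sits next to the nasal /ŋ/ and is therefore nasalised to [ɪ̃].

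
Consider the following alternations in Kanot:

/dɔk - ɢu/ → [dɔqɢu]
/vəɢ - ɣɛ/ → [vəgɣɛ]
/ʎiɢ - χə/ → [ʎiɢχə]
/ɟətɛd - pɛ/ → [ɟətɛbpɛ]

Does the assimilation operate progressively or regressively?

Comparing underlying and surface forms, /k/ → [q] is the alternation; the neighbouring /ɢ/ is constant.
The change velar → uvular matches the place of the following /ɢ/, identifying this as place assimilation.
The same holds elsewhere in the data: /ɢ/ → [g] before /ɣ/ (uvular → velar, matching velar); /d/ → [b] before /p/ (alveolar → bilabial, matching bilabial) — only place changes, and always toward the following segment.
Nothing changes in [ʎiɢχə]: there the adjacent consonants already agree in place (/ɢ/ and /χ/ are both uvular), so this form is consistent with the same rule.
The trigger is the following segment, so the direction is regressive (anticipatory).

regressive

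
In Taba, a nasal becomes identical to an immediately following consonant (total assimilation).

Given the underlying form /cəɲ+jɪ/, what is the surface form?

[cəjjɪ]

/ɲ/ is the segment targeted by the rule; it sits immediately before /j/, so it assimilates completely and surfaces as [j].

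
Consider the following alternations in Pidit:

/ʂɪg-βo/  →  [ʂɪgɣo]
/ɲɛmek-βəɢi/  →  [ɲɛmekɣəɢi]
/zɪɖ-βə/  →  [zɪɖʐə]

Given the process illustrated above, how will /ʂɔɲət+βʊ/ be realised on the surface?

The data show progressive place assimilation: /β/ → [ɣ] after /g/; /β/ → [ɣ] after /k/; /β/ → [ʐ] after /ɖ/. In each pair only place changes, matching the preceding consonant, while manner and voice stay constant.
The rule targets /β/ (voiced bilabial fricative), which sits after the trigger /t/ (alveolar).
Changing only its place to alveolar gives [z] — the voiced alveolar fricative.

[ʂɔɲətzʊ]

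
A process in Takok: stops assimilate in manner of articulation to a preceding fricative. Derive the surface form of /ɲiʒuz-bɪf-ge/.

/b/ is a voiced bilabial stop. The preceding trigger /z/ is a fricative, so /b/ must become a fricative as well.
Changing only its manner to fricative gives [β] — the voiced bilabial fricative.
The same rule applies at the second boundary: /g/ → [ɣ] next to /f/.

[ɲiʒuzβɪfɣe]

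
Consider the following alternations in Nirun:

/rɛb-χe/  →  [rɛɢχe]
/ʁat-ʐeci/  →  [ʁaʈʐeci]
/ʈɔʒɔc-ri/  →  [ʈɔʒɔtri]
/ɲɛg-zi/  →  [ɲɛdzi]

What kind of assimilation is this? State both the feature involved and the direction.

Comparing underlying and surface forms, /b/ → [ɢ] is the alternation; the neighbouring /χ/ is constant.
/b/ is bilabial while /χ/ is uvular; the output [ɢ] is uvular, matching the trigger — so the feature that spreads is place.
Manner and voice are unchanged, so the assimilation is partial, not total.
The same holds elsewhere in the data: /t/ → [ʈ] before /ʐ/ (alveolar → retroflex, matching retroflex); /c/ → [t] before /r/ (palatal → alveolar, matching alveolar); /g/ → [d] before /z/ (velar → alveolar, matching alveolar) — only place changes, and always toward the following segment.
The trigger is the following segment, so the direction is regressive (anticipatory).

regressive place assimilation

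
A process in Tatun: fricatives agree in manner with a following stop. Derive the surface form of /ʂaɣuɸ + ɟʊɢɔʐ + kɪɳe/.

The rule targets /ɸ/ (voiceless bilabial fricative), which sits before the trigger /ɟ/ (stop).
The voiceless bilabial stop is [p], so /ɸ/ → [p].
At the second juncture, /ʐ/ likewise becomes [ɖ] adjacent to /k/.

[ʂaɣupɟʊɢɔɖkɪɳe]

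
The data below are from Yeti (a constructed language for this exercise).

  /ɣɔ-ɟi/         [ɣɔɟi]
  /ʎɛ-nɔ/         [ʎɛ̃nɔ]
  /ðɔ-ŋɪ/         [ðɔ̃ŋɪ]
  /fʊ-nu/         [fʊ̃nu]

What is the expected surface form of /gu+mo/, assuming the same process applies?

[gũmo]

The data show regressive nasality assimilation (vowel nasalisation): /ɛ/ → [ɛ̃] before /n/; /ɔ/ → [ɔ̃] before /ŋ/; /ʊ/ → [ʊ̃] before /n/ — a vowel is nasalised by an immediately following nasal consonant.
No change occurs in [ɣɔɟi] because the vowel at the boundary is adjacent to an oral consonant, not a nasal (/ɔ/ next to /ɟ/).
The vowel /u/ is adjacent to the following nasal /m/, so it acquires [+nasal] and surfaces as [ũ].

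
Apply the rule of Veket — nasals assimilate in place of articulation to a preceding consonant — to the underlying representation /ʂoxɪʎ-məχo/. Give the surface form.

/m/ is a voiced bilabial nasal. The preceding trigger /ʎ/ is palatal, so /m/ must become palatal as well.
A voiced palatal nasal is [ɲ], so the surface segment is [ɲ].

[ʂoxɪʎɲəχo]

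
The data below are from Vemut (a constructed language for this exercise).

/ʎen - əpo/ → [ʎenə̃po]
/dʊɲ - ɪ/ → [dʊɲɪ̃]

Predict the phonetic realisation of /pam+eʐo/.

The data show progressive nasality assimilation (vowel nasalisation): /ə/ → [ə̃] after /n/; /ɪ/ → [ɪ̃] after /ɲ/ — a vowel is nasalised by an immediately preceding nasal consonant.
The vowel /e/ is adjacent to the preceding nasal /m/, so it acquires [+nasal] and surfaces as [ẽ].

[pamẽʐo]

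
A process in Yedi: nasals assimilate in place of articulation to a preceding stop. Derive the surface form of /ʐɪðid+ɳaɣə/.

[ʐɪðidnaɣə]

/ɳ/ is a voiced retroflex nasal. The preceding trigger /d/ is alveolar, so /ɳ/ must become alveolar as well.
A voiced alveolar nasal is [n], so the surface segment is [n].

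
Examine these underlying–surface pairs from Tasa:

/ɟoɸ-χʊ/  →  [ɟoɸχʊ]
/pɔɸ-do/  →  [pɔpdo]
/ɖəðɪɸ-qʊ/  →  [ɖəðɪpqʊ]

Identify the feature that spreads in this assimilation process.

Comparing underlying and surface forms, /ɸ/ → [p] is the alternation; the neighbouring /d/ is constant.
The change fricative → stop matches the manner of the following /d/, identifying this as manner assimilation.
The same holds elsewhere in the data: /ɸ/ → [p] before /q/ (fricative → stop, matching a stop) — only manner changes, and always toward the following segment.
No alternation appears in [ɟoɸχʊ]: there the adjacent consonants already agree in manner (/ɸ/ and /χ/ are both fricatives), so this form is consistent with the same rule.

manner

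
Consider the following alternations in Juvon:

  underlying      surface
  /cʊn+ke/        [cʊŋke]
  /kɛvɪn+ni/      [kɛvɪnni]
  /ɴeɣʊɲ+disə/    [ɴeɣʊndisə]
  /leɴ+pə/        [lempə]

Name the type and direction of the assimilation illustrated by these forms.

The segment that alternates is /n/, which surfaces as [ŋ] when adjacent to /k/.
The change alveolar → velar matches the place of the following /k/, identifying this as place assimilation.
Manner and voice are unchanged, so the assimilation is partial, not total.
The same holds elsewhere in the data: /ɲ/ → [n] before /d/ (palatal → alveolar, matching alveolar); /ɴ/ → [m] before /p/ (uvular → bilabial, matching bilabial) — only place changes, and always toward the following segment.
Nothing changes in [kɛvɪnni]: there the adjacent consonants already agree in place (/n/ and /n/ are both alveolar), so this form is consistent with the same rule.
Since the segment that changes precedes the conditioning segment, the assimilation is regressive.

regressive place assimilation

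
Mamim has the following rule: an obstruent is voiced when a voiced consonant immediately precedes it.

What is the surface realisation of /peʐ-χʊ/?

/χ/ is a voiceless uvular fricative. The preceding trigger /ʐ/ is voiced, so /χ/ must become voiced as well.
Changing only its voicing to voiced gives [ʁ] — the voiced uvular fricative.

[peʐʁʊ]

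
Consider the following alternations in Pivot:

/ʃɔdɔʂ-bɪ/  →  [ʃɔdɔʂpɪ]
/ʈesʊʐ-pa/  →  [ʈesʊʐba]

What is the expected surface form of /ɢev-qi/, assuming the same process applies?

[ɢevɢi]

The data show progressive voicing assimilation: /b/ → [p] after /ʂ/; /p/ → [b] after /ʐ/. In each pair only voicing changes, matching the preceding consonant, while place and manner stay constant.
The rule targets /q/ (voiceless uvular stop), which sits after the trigger /v/ (voiced).
A voiced uvular stop is [ɢ], so the surface segment is [ɢ].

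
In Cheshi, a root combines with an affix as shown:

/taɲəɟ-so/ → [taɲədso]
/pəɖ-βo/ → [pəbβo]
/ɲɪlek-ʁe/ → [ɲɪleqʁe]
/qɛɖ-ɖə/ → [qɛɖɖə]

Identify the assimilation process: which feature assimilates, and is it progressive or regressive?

The segment that alternates is /ɟ/, which surfaces as [d] when adjacent to /s/.
The change palatal → alveolar matches the place of the following /s/, identifying this as place assimilation.
Manner and voice are unchanged, so the assimilation is partial, not total.
Checking the remaining alternations: /ɖ/ → [b] before /β/ (retroflex → bilabial, matching bilabial); /k/ → [q] before /ʁ/ (velar → uvular, matching uvular) — only place changes, and always toward the following segment.
No alternation appears in [qɛɖɖə]: there the adjacent consonants already agree in place (/ɖ/ and /ɖ/ are both retroflex), so this form is consistent with the same rule.
Since the segment that changes precedes the conditioning segment, the assimilation is regressive.

regressive place assimilation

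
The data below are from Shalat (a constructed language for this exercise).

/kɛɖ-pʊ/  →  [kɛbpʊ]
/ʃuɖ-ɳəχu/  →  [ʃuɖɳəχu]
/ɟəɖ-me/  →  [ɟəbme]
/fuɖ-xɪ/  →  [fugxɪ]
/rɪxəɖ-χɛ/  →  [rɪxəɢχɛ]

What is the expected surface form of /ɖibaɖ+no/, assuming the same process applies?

The data show regressive place assimilation: /ɖ/ → [b] before /p/; /ɖ/ → [b] before /m/; /ɖ/ → [g] before /x/; /ɖ/ → [ɢ] before /χ/. In each pair only place changes, matching the following consonant, while manner and voice stay constant.
No alternation appears in [ʃuɖɳəχu]: there the adjacent consonants already agree in place (/ɖ/ and /ɳ/ are both retroflex), so this form is consistent with the same rule.
The rule targets /ɖ/ (voiced retroflex stop), which sits before the trigger /n/ (alveolar).
Changing only its place to alveolar gives [d] — the voiced alveolar stop.

[ɖibadno]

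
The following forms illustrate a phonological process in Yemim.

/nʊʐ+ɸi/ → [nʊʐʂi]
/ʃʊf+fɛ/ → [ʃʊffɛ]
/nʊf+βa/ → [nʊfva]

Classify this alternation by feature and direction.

Underlying /ɸ/ is realised as [ʂ] next to /ʐ/; /ʐ/ itself does not change.
/ɸ/ is bilabial while /ʐ/ is retroflex; the output [ʂ] is retroflex, matching the trigger — so the feature that spreads is place.
Manner and voice are unchanged, so the assimilation is partial, not total.
The same holds elsewhere in the data: /β/ → [v] after /f/ (bilabial → labiodental, matching labiodental) — only place changes, and always toward the preceding segment.
No alternation appears in [ʃʊffɛ]: there the adjacent consonants already agree in place (/f/ and /f/ are both labiodental), so this form is consistent with the same rule.
The trigger is the preceding segment, so the direction is progressive (perseverative).

progressive place assimilation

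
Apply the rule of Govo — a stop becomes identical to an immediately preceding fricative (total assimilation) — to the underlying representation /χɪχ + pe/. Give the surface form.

/p/ is the segment targeted by the rule; it sits immediately after /χ/, so it assimilates completely and surfaces as [χ].

[χɪχχe]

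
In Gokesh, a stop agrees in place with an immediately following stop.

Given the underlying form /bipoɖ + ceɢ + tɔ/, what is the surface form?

[bipoɟcedtɔ]

The rule targets /ɖ/ (voiced retroflex stop), which sits before the trigger /c/ (palatal).
A voiced palatal stop is [ɟ], so the surface segment is [ɟ].
At the second juncture, /ɢ/ likewise becomes [d] adjacent to /t/.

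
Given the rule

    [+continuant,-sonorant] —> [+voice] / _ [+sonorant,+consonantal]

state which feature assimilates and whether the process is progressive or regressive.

The target ([+continuant,-sonorant], fricatives) acquires [+voice] next to a sonorant consonant ([+sonorant,+consonantal]) — it takes on the voicing of its neighbour, so the feature that spreads is voicing.
Since the environment is written after the underscore, the trigger follows the target; the direction is regressive.

regressive voicing assimilation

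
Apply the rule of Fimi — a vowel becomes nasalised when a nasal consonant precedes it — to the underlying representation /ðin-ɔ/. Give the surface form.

/ɔ/ sits next to the nasal /n/ and is therefore nasalised to [ɔ̃].

[ðinɔ̃]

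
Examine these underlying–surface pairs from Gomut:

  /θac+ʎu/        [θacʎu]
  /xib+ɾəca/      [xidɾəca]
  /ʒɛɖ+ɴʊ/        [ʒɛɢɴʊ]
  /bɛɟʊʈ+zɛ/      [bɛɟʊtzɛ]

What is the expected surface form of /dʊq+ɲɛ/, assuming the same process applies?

The data show regressive place assimilation: /b/ → [d] before /ɾ/; /ɖ/ → [ɢ] before /ɴ/; /ʈ/ → [t] before /z/. In each pair only place changes, matching the following consonant, while manner and voice stay constant.
No alternation appears in [θacʎu]: there the adjacent consonants already agree in place (/c/ and /ʎ/ are both palatal), so this form is consistent with the same rule.
/q/ is a voiceless uvular stop. The following trigger /ɲ/ is palatal, so /q/ must become palatal as well.
The voiceless palatal stop is [c], so /q/ → [c].

[dʊcɲɛ]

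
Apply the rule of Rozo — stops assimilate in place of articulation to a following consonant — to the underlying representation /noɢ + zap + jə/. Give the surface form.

[nodzacjə]

The rule targets /ɢ/ (voiced uvular stop), which sits before the trigger /z/ (alveolar).
Changing only its place to alveolar gives [d] — the voiced alveolar stop.
The same rule applies at the second boundary: /p/ → [c] next to /j/.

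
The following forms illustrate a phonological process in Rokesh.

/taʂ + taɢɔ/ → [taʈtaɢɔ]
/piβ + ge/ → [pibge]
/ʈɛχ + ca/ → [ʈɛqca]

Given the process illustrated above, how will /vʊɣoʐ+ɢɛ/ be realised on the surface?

The data show regressive manner assimilation: /ʂ/ → [ʈ] before /t/; /β/ → [b] before /g/; /χ/ → [q] before /c/. In each pair only manner changes, matching the following consonant, while place and voice stay constant.
The rule targets /ʐ/ (voiced retroflex fricative), which sits before the trigger /ɢ/ (stop).
A voiced retroflex stop is [ɖ], so the surface segment is [ɖ].

[vʊɣoɖɢɛ]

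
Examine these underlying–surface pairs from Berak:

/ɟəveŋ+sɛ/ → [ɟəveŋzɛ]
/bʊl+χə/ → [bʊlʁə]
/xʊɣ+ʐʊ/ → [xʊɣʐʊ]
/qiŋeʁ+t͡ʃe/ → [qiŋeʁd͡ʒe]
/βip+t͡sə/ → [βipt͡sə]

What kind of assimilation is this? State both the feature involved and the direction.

progressive voicing assimilation

Underlying /s/ is realised as [z] next to /ŋ/; /ŋ/ itself does not change.
/s/ is voiceless while /ŋ/ is voiced; the output [z] is voiced, matching the trigger — so the feature that spreads is voicing.
Place and manner are unchanged, so the assimilation is partial, not total.
The same holds elsewhere in the data: /χ/ → [ʁ] after /l/ (voiceless → voiced, matching voiced); /t͡ʃ/ → [d͡ʒ] after /ʁ/ (voiceless → voiced, matching voiced) — only voicing changes, and always toward the preceding segment.
No alternation appears in [xʊɣʐʊ], [βipt͡sə]: there the adjacent consonants already agree in voicing (/ʐ/ and /ɣ/ are both voiced; /t͡s/ and /p/ are both voiceless), so these forms are consistent with the same rule.
Since the segment that changes follows the conditioning segment, the assimilation is progressive.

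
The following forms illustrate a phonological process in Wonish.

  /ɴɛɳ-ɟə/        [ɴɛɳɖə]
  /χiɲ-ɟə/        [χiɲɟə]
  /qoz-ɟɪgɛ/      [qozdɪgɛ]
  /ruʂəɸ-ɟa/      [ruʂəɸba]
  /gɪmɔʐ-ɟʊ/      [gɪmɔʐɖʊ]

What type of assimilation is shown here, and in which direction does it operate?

Underlying /ɟ/ is realised as [ɖ] next to /ɳ/; /ɳ/ itself does not change.
The change palatal → retroflex matches the place of the preceding /ɳ/, identifying this as place assimilation.
Manner and voice are unchanged, so the assimilation is partial, not total.
Checking the remaining alternations: /ɟ/ → [d] after /z/ (palatal → alveolar, matching alveolar); /ɟ/ → [b] after /ɸ/ (palatal → bilabial, matching bilabial); /ɟ/ → [ɖ] after /ʐ/ (palatal → retroflex, matching retroflex) — only place changes, and always toward the preceding segment.
No alternation appears in [χiɲɟə]: there the adjacent consonants already agree in place (/ɟ/ and /ɲ/ are both palatal), so this form is consistent with the same rule.
The trigger is the preceding segment, so the direction is progressive (perseverative).

progressive place assimilation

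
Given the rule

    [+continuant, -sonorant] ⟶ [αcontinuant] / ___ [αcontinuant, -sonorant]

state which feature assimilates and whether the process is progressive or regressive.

regressive manner assimilation

The rule copies [continuant] (continuancy) from the environment onto the target fricatives; since [±continuant] encodes the stop/fricative manner contrast, the assimilating dimension is manner.
Since the environment is written after the underscore, the trigger follows the target; the direction is regressive.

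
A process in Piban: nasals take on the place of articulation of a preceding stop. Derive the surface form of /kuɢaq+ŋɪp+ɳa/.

/ŋ/ is a voiced velar nasal. The preceding trigger /q/ is uvular, so /ŋ/ must become uvular as well.
Changing only its place to uvular gives [ɴ] — the voiced uvular nasal.
The same rule applies at the second boundary: /ɳ/ → [m] next to /p/.

[kuɢaqɴɪpma]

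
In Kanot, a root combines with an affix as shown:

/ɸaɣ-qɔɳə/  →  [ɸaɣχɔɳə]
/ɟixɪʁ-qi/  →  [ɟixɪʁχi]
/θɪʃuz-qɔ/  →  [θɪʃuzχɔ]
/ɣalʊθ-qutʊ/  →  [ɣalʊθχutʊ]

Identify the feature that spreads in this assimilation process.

manner

Underlying /q/ is realised as [χ] next to /ɣ/; /ɣ/ itself does not change.
The change stop → fricative matches the manner of the preceding /ɣ/, identifying this as manner assimilation.
The other alternating forms pattern the same way: /q/ → [χ] after /ʁ/ (stop → fricative, matching a fricative); /q/ → [χ] after /z/ (stop → fricative, matching a fricative); /q/ → [χ] after /θ/ (stop → fricative, matching a fricative) — only manner changes, and always toward the preceding segment.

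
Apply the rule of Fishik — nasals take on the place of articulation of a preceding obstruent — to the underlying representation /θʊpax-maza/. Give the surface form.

The rule targets /m/ (voiced bilabial nasal), which sits after the trigger /x/ (velar).
The voiced velar nasal is [ŋ], so /m/ → [ŋ].

[θʊpaxŋaza]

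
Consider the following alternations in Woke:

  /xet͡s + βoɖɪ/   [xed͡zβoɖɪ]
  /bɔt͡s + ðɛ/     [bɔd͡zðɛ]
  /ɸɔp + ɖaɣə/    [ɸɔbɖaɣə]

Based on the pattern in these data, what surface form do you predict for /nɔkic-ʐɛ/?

The data show regressive voicing assimilation: /t͡s/ → [d͡z] before /β/; /t͡s/ → [d͡z] before /ð/; /p/ → [b] before /ɖ/. In each pair only voicing changes, matching the following consonant, while place and manner stay constant.
/c/ is a voiceless palatal stop. The following trigger /ʐ/ is voiced, so /c/ must become voiced as well.
Changing only its voicing to voiced gives [ɟ] — the voiced palatal stop.

[nɔkiɟʐɛ]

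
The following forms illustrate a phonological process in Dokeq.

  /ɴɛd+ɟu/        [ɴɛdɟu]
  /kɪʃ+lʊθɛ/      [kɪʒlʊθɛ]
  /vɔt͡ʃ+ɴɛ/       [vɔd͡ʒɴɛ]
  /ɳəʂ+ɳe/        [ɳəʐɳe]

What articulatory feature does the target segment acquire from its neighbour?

The segment that alternates is /ʃ/, which surfaces as [ʒ] when adjacent to /l/.
/ʃ/ is voiceless while /l/ is voiced; the output [ʒ] is voiced, matching the trigger — so the feature that spreads is voicing.
The other alternating forms pattern the same way: /t͡ʃ/ → [d͡ʒ] before /ɴ/ (voiceless → voiced, matching voiced); /ʂ/ → [ʐ] before /ɳ/ (voiceless → voiced, matching voiced) — only voicing changes, and always toward the following segment.
Nothing changes in [ɴɛdɟu]: there the adjacent consonants already agree in voicing (/d/ and /ɟ/ are both voiced), so this form is consistent with the same rule.

voicing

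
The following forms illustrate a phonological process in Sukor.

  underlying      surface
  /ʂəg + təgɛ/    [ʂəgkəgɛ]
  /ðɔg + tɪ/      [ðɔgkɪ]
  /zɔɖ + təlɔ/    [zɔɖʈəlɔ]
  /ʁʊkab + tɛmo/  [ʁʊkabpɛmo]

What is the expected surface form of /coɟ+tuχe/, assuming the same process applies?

The data show progressive place assimilation: /t/ → [k] after /g/; /t/ → [ʈ] after /ɖ/; /t/ → [p] after /b/. In each pair only place changes, matching the preceding consonant, while manner and voice stay constant.
The rule targets /t/ (voiceless alveolar stop), which sits after the trigger /ɟ/ (palatal).
Changing only its place to palatal gives [c] — the voiceless palatal stop.

[coɟcuχe]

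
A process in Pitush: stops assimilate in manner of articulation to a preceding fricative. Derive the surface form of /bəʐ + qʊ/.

[bəʐχʊ]

/q/ is a voiceless uvular stop. The preceding trigger /ʐ/ is a fricative, so /q/ must become a fricative as well.
A voiceless uvular fricative is [χ], so the surface segment is [χ].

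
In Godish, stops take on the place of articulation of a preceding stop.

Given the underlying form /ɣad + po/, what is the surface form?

The rule targets /p/ (voiceless bilabial stop), which sits after the trigger /d/ (alveolar).
The voiceless alveolar stop is [t], so /p/ → [t].

[ɣadto]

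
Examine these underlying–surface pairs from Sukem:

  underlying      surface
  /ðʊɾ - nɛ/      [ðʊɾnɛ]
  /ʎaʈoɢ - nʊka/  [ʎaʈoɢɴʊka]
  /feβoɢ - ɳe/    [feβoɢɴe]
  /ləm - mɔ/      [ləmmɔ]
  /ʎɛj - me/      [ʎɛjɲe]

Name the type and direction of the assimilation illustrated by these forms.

Comparing underlying and surface forms, /n/ → [ɴ] is the alternation; the neighbouring /ɢ/ is constant.
/n/ is alveolar while /ɢ/ is uvular; the output [ɴ] is uvular, matching the trigger — so the feature that spreads is place.
Manner and voice are unchanged, so the assimilation is partial, not total.
The other alternating forms pattern the same way: /ɳ/ → [ɴ] after /ɢ/ (retroflex → uvular, matching uvular); /m/ → [ɲ] after /j/ (bilabial → palatal, matching palatal) — only place changes, and always toward the preceding segment.
Nothing changes in [ðʊɾnɛ], [ləmmɔ]: there the adjacent consonants already agree in place (/n/ and /ɾ/ are both alveolar; /m/ and /m/ are both bilabial), so these forms are consistent with the same rule.
The trigger is the preceding segment, so the direction is progressive (perseverative).

progressive place assimilation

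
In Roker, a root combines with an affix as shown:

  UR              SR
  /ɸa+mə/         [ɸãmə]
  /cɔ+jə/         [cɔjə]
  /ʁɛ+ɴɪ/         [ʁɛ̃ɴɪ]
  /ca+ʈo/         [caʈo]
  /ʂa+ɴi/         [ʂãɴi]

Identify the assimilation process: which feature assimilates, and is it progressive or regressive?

The vowel /a/ surfaces as nasalised [ã] next to the following nasal /m/ — it has acquired the [+nasal] feature of its neighbour.
The other forms show the same pattern: /ɛ/ → [ɛ̃] before /ɴ/; /a/ → [ã] before /ɴ/ — each time a vowel is nasalised next to a following nasal.
No change occurs in [cɔjə], [caʈo] because the vowel at the boundary is adjacent to an oral consonant, not a nasal (/ɔ/ next to /j/; /a/ next to /ʈ/).
Because the conditioning nasal is to the right of the vowel that changes, the process is regressive (anticipatory).

regressive nasality assimilation (vowel nasalisation)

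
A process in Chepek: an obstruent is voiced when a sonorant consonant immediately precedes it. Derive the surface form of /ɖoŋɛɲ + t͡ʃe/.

[ɖoŋɛɲd͡ʒe]

The rule targets /t͡ʃ/ (voiceless postalveolar affricate), which sits after the trigger /ɲ/ (voiced).
A voiced postalveolar affricate is [d͡ʒ], so the surface segment is [d͡ʒ].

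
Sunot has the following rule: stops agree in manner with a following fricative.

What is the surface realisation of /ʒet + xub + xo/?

/t/ is a voiceless alveolar stop. The following trigger /x/ is a fricative, so /t/ must become a fricative as well.
A voiceless alveolar fricative is [s], so the surface segment is [s].
The same rule applies at the second boundary: /b/ → [β] next to /x/.

[ʒesxuβxo]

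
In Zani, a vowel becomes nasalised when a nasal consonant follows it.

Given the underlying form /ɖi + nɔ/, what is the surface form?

The vowel /i/ is adjacent to the following nasal /n/, so it acquires [+nasal] and surfaces as [ĩ].

[ɖĩnɔ]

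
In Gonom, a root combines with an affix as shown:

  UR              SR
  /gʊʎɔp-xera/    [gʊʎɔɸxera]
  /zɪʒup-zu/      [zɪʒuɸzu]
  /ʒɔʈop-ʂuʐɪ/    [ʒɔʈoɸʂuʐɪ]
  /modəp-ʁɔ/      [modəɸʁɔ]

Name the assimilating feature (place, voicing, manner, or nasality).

manner

Underlying /p/ is realised as [ɸ] next to /x/; /x/ itself does not change.
/p/ is a stop while /x/ is a fricative; the output [ɸ] is a fricative, matching the trigger — so the feature that spreads is manner.
Checking the remaining alternations: /p/ → [ɸ] before /z/ (stop → fricative, matching a fricative); /p/ → [ɸ] before /ʂ/ (stop → fricative, matching a fricative); /p/ → [ɸ] before /ʁ/ (stop → fricative, matching a fricative) — only manner changes, and always toward the following segment.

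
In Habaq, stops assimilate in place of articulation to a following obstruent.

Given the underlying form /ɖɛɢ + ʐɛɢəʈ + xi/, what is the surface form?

[ɖɛɖʐɛɢəkxi]

/ɢ/ is a voiced uvular stop. The following trigger /ʐ/ is retroflex, so /ɢ/ must become retroflex as well.
A voiced retroflex stop is [ɖ], so the surface segment is [ɖ].
At the second juncture, /ʈ/ likewise becomes [k] adjacent to /x/.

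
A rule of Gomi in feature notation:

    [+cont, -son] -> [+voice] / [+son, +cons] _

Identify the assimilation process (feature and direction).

The structural change is [+voice], and the conditioning segment [+son, +cons] (a sonorant consonant) is itself voiced, so the target comes to share the voicing of its neighbour — voicing assimilation.
Since the environment is written before the underscore, the trigger precedes the target; the direction is progressive.

progressive voicing assimilation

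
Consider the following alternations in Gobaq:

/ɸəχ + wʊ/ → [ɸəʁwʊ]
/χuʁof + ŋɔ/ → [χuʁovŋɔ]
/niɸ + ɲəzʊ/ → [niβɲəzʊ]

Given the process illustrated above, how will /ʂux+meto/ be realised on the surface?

The data show regressive voicing assimilation: /χ/ → [ʁ] before /w/; /f/ → [v] before /ŋ/; /ɸ/ → [β] before /ɲ/. In each pair only voicing changes, matching the following consonant, while place and manner stay constant.
The rule targets /x/ (voiceless velar fricative), which sits before the trigger /m/ (voiced).
Changing only its voicing to voiced gives [ɣ] — the voiced velar fricative.

[ʂuɣmeto]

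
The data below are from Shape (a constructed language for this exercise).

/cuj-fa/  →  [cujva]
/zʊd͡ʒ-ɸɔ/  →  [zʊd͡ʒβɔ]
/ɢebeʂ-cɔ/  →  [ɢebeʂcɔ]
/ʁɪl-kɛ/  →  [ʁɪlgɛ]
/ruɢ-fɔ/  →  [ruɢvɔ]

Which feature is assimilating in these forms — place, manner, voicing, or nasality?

voicing

Underlying /f/ is realised as [v] next to /j/; /j/ itself does not change.
/f/ is voiceless while /j/ is voiced; the output [v] is voiced, matching the trigger — so the feature that spreads is voicing.
Checking the remaining alternations: /ɸ/ → [β] after /d͡ʒ/ (voiceless → voiced, matching voiced); /k/ → [g] after /l/ (voiceless → voiced, matching voiced); /f/ → [v] after /ɢ/ (voiceless → voiced, matching voiced) — only voicing changes, and always toward the preceding segment.
Nothing changes in [ɢebeʂcɔ]: there the adjacent consonants already agree in voicing (/c/ and /ʂ/ are both voiceless), so this form is consistent with the same rule.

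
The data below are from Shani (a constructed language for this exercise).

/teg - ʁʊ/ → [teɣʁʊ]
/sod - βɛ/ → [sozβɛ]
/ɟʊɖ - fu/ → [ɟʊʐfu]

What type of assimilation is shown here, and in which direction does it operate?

The segment that alternates is /g/, which surfaces as [ɣ] when adjacent to /ʁ/.
/g/ is a stop while /ʁ/ is a fricative; the output [ɣ] is a fricative, matching the trigger — so the feature that spreads is manner.
Place and voice are unchanged, so the assimilation is partial, not total.
The other alternating forms pattern the same way: /d/ → [z] before /β/ (stop → fricative, matching a fricative); /ɖ/ → [ʐ] before /f/ (stop → fricative, matching a fricative) — only manner changes, and always toward the following segment.
The trigger is the following segment, so the direction is regressive (anticipatory).

regressive manner assimilation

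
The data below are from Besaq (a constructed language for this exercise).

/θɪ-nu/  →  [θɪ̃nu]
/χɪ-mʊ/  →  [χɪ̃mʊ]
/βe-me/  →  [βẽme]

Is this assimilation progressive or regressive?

regressive

The vowel /ɪ/ surfaces as nasalised [ɪ̃] next to the following nasal /n/ — it has acquired the [+nasal] feature of its neighbour.
The other forms show the same pattern: /ɪ/ → [ɪ̃] before /m/; /e/ → [ẽ] before /m/ — each time a vowel is nasalised next to a following nasal.
Because the conditioning nasal is to the right of the vowel that changes, the process is regressive (anticipatory).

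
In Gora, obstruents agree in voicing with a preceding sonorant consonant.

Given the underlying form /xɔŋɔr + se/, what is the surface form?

[xɔŋɔrze]

/s/ is a voiceless alveolar fricative. The preceding trigger /r/ is voiced, so /s/ must become voiced as well.
A voiced alveolar fricative is [z], so the surface segment is [z].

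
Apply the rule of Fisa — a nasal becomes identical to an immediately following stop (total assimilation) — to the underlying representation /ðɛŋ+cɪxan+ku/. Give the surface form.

/ŋ/ is the segment targeted by the rule; it sits immediately before /c/, so it assimilates completely and surfaces as [c].
At the second juncture, /n/ likewise becomes [k] adjacent to /k/.

[ðɛccɪxakku]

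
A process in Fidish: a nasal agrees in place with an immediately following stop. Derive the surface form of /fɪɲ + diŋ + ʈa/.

The rule targets /ɲ/ (voiced palatal nasal), which sits before the trigger /d/ (alveolar).
A voiced alveolar nasal is [n], so the surface segment is [n].
At the second juncture, /ŋ/ likewise becomes [ɳ] adjacent to /ʈ/.

[fɪndiɳʈa]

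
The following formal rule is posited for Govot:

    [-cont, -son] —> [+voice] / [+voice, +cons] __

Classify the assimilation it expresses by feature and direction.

The target ([-cont, -son], stops) acquires [+voice] next to a voiced consonant ([+voice, +cons]) — it takes on the voicing of its neighbour, so the feature that spreads is voicing.
Since the environment is written before the underscore, the trigger precedes the target; the direction is progressive.

progressive voicing assimilation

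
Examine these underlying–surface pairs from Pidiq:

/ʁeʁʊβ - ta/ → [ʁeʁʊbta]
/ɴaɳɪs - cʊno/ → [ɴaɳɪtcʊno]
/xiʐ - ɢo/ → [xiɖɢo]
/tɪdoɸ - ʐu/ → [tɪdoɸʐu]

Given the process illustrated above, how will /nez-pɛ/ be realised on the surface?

[nedpɛ]

The data show regressive manner assimilation: /β/ → [b] before /t/; /s/ → [t] before /c/; /ʐ/ → [ɖ] before /ɢ/. In each pair only manner changes, matching the following consonant, while place and voice stay constant.
No alternation appears in [tɪdoɸʐu]: there the adjacent consonants already agree in manner (/ɸ/ and /ʐ/ are both fricatives), so this form is consistent with the same rule.
/z/ is a voiced alveolar fricative. The following trigger /p/ is a stop, so /z/ must become a stop as well.
The voiced alveolar stop is [d], so /z/ → [d].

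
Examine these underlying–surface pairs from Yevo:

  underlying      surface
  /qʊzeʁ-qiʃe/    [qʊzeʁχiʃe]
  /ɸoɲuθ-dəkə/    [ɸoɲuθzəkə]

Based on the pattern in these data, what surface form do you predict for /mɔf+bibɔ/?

The data show progressive manner assimilation: /q/ → [χ] after /ʁ/; /d/ → [z] after /θ/. In each pair only manner changes, matching the preceding consonant, while place and voice stay constant.
The rule targets /b/ (voiced bilabial stop), which sits after the trigger /f/ (fricative).
Changing only its manner to fricative gives [β] — the voiced bilabial fricative.

[mɔfβibɔ]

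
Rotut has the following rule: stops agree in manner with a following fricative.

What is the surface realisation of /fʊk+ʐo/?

[fʊxʐo]

/k/ is a voiceless velar stop. The following trigger /ʐ/ is a fricative, so /k/ must become a fricative as well.
The voiceless velar fricative is [x], so /k/ → [x].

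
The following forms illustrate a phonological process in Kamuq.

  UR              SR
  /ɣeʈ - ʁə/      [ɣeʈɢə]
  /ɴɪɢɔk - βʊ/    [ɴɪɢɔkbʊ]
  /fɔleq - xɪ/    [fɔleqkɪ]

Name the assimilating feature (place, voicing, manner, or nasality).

The segment that alternates is /ʁ/, which surfaces as [ɢ] when adjacent to /ʈ/.
The change fricative → stop matches the manner of the preceding /ʈ/, identifying this as manner assimilation.
The other alternating forms pattern the same way: /β/ → [b] after /k/ (fricative → stop, matching a stop); /x/ → [k] after /q/ (fricative → stop, matching a stop) — only manner changes, and always toward the preceding segment.

manner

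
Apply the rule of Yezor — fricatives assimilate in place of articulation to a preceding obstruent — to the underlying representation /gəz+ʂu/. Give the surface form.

The rule targets /ʂ/ (voiceless retroflex fricative), which sits after the trigger /z/ (alveolar).
A voiceless alveolar fricative is [s], so the surface segment is [s].

[gəzsu]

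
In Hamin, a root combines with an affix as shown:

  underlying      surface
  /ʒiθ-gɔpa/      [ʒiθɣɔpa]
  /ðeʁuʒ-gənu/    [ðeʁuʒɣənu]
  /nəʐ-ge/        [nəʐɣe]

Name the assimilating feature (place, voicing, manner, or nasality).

manner

The segment that alternates is /g/, which surfaces as [ɣ] when adjacent to /θ/.
/g/ is a stop while /θ/ is a fricative; the output [ɣ] is a fricative, matching the trigger — so the feature that spreads is manner.
The same holds elsewhere in the data: /g/ → [ɣ] after /ʒ/ (stop → fricative, matching a fricative); /g/ → [ɣ] after /ʐ/ (stop → fricative, matching a fricative) — only manner changes, and always toward the preceding segment.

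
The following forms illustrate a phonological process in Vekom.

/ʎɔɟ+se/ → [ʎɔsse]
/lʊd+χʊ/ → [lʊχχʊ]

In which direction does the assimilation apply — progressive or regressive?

Comparing underlying and surface forms, /ɟ/ → [s] is the alternation; the neighbouring /s/ is constant.
The output [s] is identical to the trigger /s/ — every feature (place, manner, voicing) has been copied — so this is total assimilation.
The remaining alternation confirms this: /d/ → [χ] before /χ/ — in each case the output is a copy of the following consonant.
The trigger is the following segment, so the direction is regressive (anticipatory).

regressive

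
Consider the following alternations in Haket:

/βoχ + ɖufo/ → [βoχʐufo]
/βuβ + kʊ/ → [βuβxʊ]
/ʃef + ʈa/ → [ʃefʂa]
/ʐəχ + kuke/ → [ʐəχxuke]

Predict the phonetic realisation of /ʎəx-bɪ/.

The data show progressive manner assimilation: /ɖ/ → [ʐ] after /χ/; /k/ → [x] after /β/; /ʈ/ → [ʂ] after /f/; /k/ → [x] after /χ/. In each pair only manner changes, matching the preceding consonant, while place and voice stay constant.
The rule targets /b/ (voiced bilabial stop), which sits after the trigger /x/ (fricative).
Changing only its manner to fricative gives [β] — the voiced bilabial fricative.

[ʎəxβɪ]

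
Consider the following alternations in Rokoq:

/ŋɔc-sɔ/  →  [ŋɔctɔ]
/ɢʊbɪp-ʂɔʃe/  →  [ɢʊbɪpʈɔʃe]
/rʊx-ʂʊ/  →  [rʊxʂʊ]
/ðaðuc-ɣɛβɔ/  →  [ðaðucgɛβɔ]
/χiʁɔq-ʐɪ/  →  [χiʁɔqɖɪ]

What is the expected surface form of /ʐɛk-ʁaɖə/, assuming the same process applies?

The data show progressive manner assimilation: /s/ → [t] after /c/; /ʂ/ → [ʈ] after /p/; /ɣ/ → [g] after /c/; /ʐ/ → [ɖ] after /q/. In each pair only manner changes, matching the preceding consonant, while place and voice stay constant.
Nothing changes in [rʊxʂʊ]: there the adjacent consonants already agree in manner (/ʂ/ and /x/ are both fricatives), so this form is consistent with the same rule.
The rule targets /ʁ/ (voiced uvular fricative), which sits after the trigger /k/ (stop).
Changing only its manner to stop gives [ɢ] — the voiced uvular stop.

[ʐɛkɢaɖə]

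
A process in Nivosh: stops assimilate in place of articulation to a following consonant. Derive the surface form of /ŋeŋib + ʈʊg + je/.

[ŋeŋiɖʈʊɟje]

The rule targets /b/ (voiced bilabial stop), which sits before the trigger /ʈ/ (retroflex).
The voiced retroflex stop is [ɖ], so /b/ → [ɖ].
The same rule applies at the second boundary: /g/ → [ɟ] next to /j/.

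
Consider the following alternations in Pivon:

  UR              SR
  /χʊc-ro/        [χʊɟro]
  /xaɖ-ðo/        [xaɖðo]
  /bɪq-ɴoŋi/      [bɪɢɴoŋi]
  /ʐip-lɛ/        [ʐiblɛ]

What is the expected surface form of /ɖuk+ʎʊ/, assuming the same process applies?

The data show regressive voicing assimilation: /c/ → [ɟ] before /r/; /q/ → [ɢ] before /ɴ/; /p/ → [b] before /l/. In each pair only voicing changes, matching the following consonant, while place and manner stay constant.
Nothing changes in [xaɖðo]: there the adjacent consonants already agree in voicing (/ɖ/ and /ð/ are both voiced), so this form is consistent with the same rule.
The rule targets /k/ (voiceless velar stop), which sits before the trigger /ʎ/ (voiced).
Changing only its voicing to voiced gives [g] — the voiced velar stop.

[ɖugʎʊ]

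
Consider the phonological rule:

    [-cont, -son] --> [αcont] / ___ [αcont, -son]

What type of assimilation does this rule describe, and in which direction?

The rule copies [cont] (continuancy) from the environment onto the target stops; since [±cont] encodes the stop/fricative manner contrast, the assimilating dimension is manner.
Since the environment is written after the underscore, the trigger follows the target; the direction is regressive.

regressive manner assimilation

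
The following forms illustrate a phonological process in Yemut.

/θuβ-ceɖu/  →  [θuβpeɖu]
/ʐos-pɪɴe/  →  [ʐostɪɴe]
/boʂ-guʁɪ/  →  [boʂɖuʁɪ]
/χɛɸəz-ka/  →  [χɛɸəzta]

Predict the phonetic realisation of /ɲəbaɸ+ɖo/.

[ɲəbaɸbo]

The data show progressive place assimilation: /c/ → [p] after /β/; /p/ → [t] after /s/; /g/ → [ɖ] after /ʂ/; /k/ → [t] after /z/. In each pair only place changes, matching the preceding consonant, while manner and voice stay constant.
/ɖ/ is a voiced retroflex stop. The preceding trigger /ɸ/ is bilabial, so /ɖ/ must become bilabial as well.
Changing only its place to bilabial gives [b] — the voiced bilabial stop.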